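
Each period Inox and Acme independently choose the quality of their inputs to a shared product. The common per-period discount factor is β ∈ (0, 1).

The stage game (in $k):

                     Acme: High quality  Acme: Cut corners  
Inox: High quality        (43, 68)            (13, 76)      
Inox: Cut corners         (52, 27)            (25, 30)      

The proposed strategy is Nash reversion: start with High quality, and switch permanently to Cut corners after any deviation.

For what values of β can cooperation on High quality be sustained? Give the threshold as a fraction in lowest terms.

Inox: cooperation gives 43 each period; deviation gives 52 once then 25 forever.
  43/(1−β) ≥ 52 + 25β/(1−β) ⇒ β ≥ 9/27 = 1/3.
Acme: cooperation gives 68 each period; deviation gives 76 once then 30 forever.
  β ≥ 8/46 = 4/23.
Both must hold, so the binding constraint is Inox's: β ≥ 1/3.

1/3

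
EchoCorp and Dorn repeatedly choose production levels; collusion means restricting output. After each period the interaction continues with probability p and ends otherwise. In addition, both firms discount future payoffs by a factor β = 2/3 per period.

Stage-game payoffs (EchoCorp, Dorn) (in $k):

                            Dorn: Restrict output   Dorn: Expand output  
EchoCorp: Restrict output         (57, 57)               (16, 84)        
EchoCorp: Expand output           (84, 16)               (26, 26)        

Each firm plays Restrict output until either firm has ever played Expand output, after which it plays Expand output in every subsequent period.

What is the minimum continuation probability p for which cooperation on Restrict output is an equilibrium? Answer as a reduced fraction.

With continuation probability p and discount β, the effective per-period discount factor is βp.
Grim-trigger IC: βp ≥ (84−57)/(84−26) = 27/58.
So p ≥ (27/58)/(2/3) = 81/116.

81/116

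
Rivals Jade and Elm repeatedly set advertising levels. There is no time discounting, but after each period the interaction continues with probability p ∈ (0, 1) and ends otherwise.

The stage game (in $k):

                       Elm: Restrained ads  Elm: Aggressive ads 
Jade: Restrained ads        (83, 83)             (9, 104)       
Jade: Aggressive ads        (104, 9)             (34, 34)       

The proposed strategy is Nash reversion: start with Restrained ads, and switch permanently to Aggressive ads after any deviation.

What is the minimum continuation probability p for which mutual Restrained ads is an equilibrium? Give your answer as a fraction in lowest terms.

Expected cooperation value is 83 + p·83 + p²·83 + … = 83/(1−p); deviation gives 104 + p·34/(1−p).
83 ≥ 104(1−p) + 34p ⇒ 70p ≥ 21 ⇒ p ≥ 21/70 = 3/10.

3/10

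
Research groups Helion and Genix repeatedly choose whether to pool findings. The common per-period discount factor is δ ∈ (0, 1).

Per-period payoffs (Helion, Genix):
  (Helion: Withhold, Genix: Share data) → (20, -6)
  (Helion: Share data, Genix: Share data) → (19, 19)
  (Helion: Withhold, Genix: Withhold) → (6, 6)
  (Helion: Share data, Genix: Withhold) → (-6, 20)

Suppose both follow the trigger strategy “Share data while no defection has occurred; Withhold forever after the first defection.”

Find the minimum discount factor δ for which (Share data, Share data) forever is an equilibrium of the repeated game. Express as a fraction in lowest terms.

Cooperation forever yields 19 each period: 19/(1−δ).
Deviating yields 20 once, then 6 forever: 20 + 6δ/(1−δ).
No profitable deviation requires 19/(1−δ) ≥ 20 + 6δ/(1−δ).
Multiplying by (1−δ): 19 ≥ 20(1−δ) + 6δ = 20 − 14δ.
So 14δ ≥ 1, i.e. δ ≥ 1/14.

1/14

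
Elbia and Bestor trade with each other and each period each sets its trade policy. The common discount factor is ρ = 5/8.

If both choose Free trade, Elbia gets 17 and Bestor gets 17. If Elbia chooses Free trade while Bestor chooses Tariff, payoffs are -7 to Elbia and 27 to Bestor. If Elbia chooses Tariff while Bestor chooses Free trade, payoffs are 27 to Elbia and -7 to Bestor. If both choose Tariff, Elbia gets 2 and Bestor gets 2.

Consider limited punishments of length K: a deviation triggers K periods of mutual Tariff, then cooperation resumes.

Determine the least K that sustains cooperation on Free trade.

2

IC: ρ(1−ρ^K)/(1−ρ) ≥ (27−17)/(17−2) = 2/3.
With ρ = 5/8: need 1 − ρ^K ≥ 2/3·(1−5/8)/(5/8), i.e. ρ^K ≤ 0.6000.
Since (5/8)^1 = 0.6250 and (5/8)^2 = 0.3906, the smallest such K is 2.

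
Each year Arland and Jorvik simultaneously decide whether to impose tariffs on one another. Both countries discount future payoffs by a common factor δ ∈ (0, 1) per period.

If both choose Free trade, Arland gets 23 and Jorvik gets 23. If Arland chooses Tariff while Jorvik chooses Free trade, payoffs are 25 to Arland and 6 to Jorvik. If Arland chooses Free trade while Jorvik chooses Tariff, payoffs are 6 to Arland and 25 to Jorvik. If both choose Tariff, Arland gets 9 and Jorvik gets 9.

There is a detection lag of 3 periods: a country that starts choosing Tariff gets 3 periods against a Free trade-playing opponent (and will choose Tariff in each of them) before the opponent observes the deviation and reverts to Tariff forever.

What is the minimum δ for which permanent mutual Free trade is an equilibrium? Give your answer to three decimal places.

A deviator earns 25 for 3 periods, then 9 forever; cooperating earns 23 forever. Multiplying the IC by (1−δ):
23 ≥ 25(1−δ^3) + 9δ^3, so 16·δ^3 ≥ 2 and δ^3 ≥ 1/8.
δ ≥ (1/8)^(1/3) ≈ 0.500.

0.500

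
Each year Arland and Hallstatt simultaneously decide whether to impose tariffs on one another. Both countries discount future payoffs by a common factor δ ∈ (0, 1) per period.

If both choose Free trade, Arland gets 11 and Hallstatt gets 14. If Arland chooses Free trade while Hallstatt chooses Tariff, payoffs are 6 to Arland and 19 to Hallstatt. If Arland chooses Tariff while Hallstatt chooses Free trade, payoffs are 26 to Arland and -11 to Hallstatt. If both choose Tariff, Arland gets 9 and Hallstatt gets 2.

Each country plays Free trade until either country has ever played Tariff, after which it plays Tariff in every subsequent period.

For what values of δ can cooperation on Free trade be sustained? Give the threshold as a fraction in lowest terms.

Arland: cooperation gives 11 each period; deviation gives 26 once then 9 forever.
  11/(1−δ) ≥ 26 + 9δ/(1−δ) ⇒ δ ≥ 15/17.
Hallstatt: cooperation gives 14 each period; deviation gives 19 once then 2 forever.
  δ ≥ 5/17.
Both must hold, so the binding constraint is Arland's: δ ≥ 15/17.

15/17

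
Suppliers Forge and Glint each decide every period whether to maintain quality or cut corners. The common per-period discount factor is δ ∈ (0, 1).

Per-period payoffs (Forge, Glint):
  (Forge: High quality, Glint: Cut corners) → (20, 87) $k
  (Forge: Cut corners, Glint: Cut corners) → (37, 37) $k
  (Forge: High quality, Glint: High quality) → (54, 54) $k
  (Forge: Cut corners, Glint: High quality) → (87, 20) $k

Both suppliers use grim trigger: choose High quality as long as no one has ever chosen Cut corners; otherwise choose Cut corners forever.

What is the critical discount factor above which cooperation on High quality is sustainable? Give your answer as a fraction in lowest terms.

33/50

54/(1−δ) ≥ 87 + 37δ/(1−δ)
54 ≥ 87 − 50δ
δ ≥ 33/50.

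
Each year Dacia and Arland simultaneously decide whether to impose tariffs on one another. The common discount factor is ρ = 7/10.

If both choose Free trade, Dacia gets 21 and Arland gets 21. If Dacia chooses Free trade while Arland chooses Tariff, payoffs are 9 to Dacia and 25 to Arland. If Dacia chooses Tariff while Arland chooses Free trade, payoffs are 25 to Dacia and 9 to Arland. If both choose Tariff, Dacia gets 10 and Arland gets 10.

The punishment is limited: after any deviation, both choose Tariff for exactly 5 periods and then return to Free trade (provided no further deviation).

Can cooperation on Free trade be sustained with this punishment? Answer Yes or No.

A one-shot deviation gives 25 now, then 10 for 5 periods, then back to 21.
Gain from deviating: (25−21) today; loss: (21−10) in each of the next 5 periods.
No-deviation condition: (21−10)(ρ+…+ρ^5) ≥ 25−21, i.e. ρ+…+ρ^5 ≥ 4/11.
At ρ = 7/10: ρ+…+ρ^5 = 1.9412 ≥ 0.3636.
So cooperation is sustainable.

Yes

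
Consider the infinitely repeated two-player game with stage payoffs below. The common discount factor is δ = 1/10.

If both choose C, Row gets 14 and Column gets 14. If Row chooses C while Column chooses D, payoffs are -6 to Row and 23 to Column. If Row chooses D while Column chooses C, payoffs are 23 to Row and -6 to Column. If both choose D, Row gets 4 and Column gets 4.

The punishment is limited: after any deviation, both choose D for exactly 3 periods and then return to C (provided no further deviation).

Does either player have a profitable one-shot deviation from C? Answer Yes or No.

Yes

IC: δ+…+δ^3 ≥ (23−14)/(14−4) = 9/10.
At δ = 1/10: partial sum = 0.1110 < 0.9000. Cooperation not sustainable.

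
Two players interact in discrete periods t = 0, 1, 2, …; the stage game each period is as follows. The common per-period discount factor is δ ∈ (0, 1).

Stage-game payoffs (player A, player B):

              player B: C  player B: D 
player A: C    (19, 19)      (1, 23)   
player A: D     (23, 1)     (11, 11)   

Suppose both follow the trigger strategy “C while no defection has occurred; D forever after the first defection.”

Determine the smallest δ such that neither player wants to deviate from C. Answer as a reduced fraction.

Under grim trigger the critical discount factor is (T−C)/(T−P) with T = 23, C = 19, P = 11.
δ* = (23−19)/(23−11) = 4/12 = 1/3.

1/3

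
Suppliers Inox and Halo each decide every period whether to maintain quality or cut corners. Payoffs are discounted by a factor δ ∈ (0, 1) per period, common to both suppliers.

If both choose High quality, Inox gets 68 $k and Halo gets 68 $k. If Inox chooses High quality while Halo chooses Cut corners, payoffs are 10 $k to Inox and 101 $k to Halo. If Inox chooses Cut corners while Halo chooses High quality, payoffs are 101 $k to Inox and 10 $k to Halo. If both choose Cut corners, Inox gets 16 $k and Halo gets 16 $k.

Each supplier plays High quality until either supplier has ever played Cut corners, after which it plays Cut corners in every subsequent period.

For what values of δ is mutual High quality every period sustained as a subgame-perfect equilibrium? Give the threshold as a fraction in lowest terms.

68/(1−δ) ≥ 101 + 16δ/(1−δ)
68 ≥ 101 − 85δ
δ ≥ 33/85.

33/85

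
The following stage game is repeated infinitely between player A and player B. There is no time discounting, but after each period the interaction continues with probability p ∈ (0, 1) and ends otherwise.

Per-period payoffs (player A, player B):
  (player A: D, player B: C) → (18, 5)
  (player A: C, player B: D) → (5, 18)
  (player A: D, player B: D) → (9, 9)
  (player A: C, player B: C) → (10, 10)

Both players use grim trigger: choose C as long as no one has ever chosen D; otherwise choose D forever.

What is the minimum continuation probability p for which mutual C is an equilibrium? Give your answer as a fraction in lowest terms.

8/9

Expected cooperation value is 10 + p·10 + p²·10 + … = 10/(1−p); deviation gives 18 + p·9/(1−p).
10 ≥ 18(1−p) + 9p ⇒ 9p ≥ 8 ⇒ p ≥ 8/9.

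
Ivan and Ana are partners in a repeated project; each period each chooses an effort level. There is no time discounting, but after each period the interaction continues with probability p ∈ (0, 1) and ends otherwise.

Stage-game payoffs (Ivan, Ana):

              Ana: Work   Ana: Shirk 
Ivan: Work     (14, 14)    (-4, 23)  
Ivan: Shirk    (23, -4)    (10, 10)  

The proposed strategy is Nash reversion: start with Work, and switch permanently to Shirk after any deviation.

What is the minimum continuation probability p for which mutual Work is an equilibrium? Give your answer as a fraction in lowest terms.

Expected cooperation value is 14 + p·14 + p²·14 + … = 14/(1−p); deviation gives 23 + p·10/(1−p).
14 ≥ 23(1−p) + 10p ⇒ 13p ≥ 9 ⇒ p ≥ 9/13.

9/13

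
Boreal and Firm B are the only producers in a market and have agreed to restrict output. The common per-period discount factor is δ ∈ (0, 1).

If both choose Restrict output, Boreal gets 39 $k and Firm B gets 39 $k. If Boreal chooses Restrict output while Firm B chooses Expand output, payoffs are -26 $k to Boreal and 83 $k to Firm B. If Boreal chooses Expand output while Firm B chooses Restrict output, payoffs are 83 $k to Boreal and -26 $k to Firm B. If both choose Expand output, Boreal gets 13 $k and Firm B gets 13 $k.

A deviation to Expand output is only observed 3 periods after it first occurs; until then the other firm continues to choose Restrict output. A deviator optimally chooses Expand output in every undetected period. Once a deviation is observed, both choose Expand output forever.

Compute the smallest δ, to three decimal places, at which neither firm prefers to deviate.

A deviator earns 83 for 3 periods, then 13 forever; cooperating earns 39 forever. Multiplying the IC by (1−δ):
39 ≥ 83(1−δ^3) + 13δ^3, so 70·δ^3 ≥ 44 and δ^3 ≥ 22/35.
δ ≥ (22/35)^(1/3) ≈ 0.857.

0.857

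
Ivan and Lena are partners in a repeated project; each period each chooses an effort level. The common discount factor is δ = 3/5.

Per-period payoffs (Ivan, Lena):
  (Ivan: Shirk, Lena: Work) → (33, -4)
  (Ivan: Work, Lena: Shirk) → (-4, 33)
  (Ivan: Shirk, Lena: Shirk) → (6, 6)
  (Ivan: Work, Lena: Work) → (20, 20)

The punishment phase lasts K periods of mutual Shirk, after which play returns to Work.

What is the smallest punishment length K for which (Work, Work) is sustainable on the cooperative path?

Need Σ_{k=1}^{K} δ^k ≥ (33−20)/(20−6) = 0.9286 at δ = 3/5.
At K = 1 the sum is 0.6000 < 0.9286; at K = 2 it is 0.9600 ≥ 0.9286.
So the minimum punishment length is K = 2.

2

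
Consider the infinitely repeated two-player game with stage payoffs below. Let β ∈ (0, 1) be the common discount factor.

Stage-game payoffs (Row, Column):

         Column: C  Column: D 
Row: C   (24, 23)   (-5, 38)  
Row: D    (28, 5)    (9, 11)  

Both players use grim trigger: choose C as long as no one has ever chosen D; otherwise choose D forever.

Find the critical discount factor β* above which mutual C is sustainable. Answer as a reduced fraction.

Row's threshold: (28−24)/(28−9) = 4/19.
Column's threshold: (38−23)/(38−11) = 5/9.
4/19 < 5/9, so Column binds and β* = 5/9.

5/9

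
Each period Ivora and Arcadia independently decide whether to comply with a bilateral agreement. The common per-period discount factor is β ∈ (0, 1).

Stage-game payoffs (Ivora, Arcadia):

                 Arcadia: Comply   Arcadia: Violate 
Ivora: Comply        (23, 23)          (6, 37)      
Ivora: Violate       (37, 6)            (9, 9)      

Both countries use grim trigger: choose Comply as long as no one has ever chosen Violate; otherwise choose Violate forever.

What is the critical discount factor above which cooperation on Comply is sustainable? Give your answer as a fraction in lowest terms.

1/2

23/(1−β) ≥ 37 + 9β/(1−β)
23 ≥ 37 − 28β
β ≥ 14/28 = 1/2.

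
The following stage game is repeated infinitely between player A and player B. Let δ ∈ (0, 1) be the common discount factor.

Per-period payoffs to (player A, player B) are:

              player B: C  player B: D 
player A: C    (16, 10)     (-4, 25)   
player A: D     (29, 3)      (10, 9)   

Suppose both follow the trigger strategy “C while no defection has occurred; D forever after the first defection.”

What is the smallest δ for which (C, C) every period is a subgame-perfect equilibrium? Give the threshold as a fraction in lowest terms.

15/16

player A: cooperation gives 16 each period; deviation gives 29 once then 10 forever.
  16/(1−δ) ≥ 29 + 10δ/(1−δ) ⇒ δ ≥ 13/19.
player B: cooperation gives 10 each period; deviation gives 25 once then 9 forever.
  δ ≥ 15/16.
Both must hold, so the binding constraint is player B's: δ ≥ 15/16.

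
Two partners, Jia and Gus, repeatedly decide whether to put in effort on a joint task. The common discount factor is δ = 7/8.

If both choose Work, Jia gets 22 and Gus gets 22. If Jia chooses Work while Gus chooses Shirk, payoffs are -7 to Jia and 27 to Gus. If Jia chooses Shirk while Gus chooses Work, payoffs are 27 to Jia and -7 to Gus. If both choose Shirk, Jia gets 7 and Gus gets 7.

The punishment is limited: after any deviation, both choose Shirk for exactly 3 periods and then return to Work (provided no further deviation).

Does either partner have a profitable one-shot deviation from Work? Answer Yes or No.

IC: δ+…+δ^3 ≥ (27−22)/(22−7) = 1/3.
At δ = 7/8: partial sum = 2.3105 ≥ 0.3333. Cooperation sustainable.

No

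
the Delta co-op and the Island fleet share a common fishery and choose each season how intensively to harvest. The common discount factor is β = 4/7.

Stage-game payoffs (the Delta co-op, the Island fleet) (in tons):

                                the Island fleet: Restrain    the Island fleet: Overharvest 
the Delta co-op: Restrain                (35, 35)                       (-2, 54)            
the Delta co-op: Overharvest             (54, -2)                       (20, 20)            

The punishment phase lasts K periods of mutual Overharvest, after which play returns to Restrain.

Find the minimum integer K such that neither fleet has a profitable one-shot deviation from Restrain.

6

No profitable deviation requires (35−20)(β+…+β^K) ≥ 54−35, i.e. β+…+β^K ≥ 19/15 ≈ 1.2667.
With β = 4/7, the partial sums are K=1: 0.5714, K=2: 0.8980, K=3: 1.0845, K=4: 1.1912, K=5: 1.2521, K=6: 1.2869.
K = 6 is the first length at which the sum reaches 1.2667.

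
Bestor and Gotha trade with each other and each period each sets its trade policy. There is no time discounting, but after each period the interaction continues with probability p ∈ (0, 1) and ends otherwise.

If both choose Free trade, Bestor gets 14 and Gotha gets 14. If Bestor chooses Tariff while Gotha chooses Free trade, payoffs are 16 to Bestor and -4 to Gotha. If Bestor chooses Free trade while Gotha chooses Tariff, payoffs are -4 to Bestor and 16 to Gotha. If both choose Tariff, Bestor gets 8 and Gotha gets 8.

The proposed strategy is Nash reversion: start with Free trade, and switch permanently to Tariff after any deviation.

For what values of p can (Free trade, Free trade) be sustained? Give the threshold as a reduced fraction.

1/4

Expected cooperation value is 14 + p·14 + p²·14 + … = 14/(1−p); deviation gives 16 + p·8/(1−p).
14 ≥ 16(1−p) + 8p ⇒ 8p ≥ 2 ⇒ p ≥ 2/8 = 1/4.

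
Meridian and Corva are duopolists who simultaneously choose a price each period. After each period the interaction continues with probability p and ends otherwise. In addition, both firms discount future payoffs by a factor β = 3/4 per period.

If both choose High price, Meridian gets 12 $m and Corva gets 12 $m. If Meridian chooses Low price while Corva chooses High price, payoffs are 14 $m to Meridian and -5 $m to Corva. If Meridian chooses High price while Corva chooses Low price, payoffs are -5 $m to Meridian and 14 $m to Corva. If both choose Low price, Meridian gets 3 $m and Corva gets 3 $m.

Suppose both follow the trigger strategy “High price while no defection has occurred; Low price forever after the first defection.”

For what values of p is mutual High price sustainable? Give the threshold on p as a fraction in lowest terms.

With continuation probability p and discount β, the effective per-period discount factor is βp.
Grim-trigger IC: βp ≥ (14−12)/(14−3) = 2/11.
So p ≥ (2/11)/(3/4) = 8/33.

8/33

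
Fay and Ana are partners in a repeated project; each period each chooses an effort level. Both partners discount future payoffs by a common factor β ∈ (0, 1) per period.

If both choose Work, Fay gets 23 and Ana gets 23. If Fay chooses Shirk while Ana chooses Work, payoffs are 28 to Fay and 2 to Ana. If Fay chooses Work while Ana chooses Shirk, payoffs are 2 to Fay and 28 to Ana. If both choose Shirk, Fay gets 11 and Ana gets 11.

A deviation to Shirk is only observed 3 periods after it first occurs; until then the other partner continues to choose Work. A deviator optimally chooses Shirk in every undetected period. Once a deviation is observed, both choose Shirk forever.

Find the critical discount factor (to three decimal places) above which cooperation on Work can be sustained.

0.665

Deviating for the 3 undetected periods gains 28−23 = 5 per period over cooperation, then loses 23−11 = 12 per period forever once punishment starts.
Gain: 5(1 + β + … + β^2); loss: 12·β^3/(1−β).
No profitable deviation ⇔ 5(1−β^3) ≤ 12·β^3, i.e. β^3 ≥ 5/(5+12) = 5/17.
Hence β ≥ (5/17)^(1/3) ≈ 0.665.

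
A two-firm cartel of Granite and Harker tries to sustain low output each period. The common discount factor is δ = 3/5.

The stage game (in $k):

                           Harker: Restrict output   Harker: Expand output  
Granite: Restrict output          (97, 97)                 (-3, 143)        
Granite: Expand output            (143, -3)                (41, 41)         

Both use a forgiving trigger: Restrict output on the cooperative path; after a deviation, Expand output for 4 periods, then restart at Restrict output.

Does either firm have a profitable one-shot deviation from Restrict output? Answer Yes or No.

A one-shot deviation gives 143 now, then 41 for 4 periods, then back to 97.
Gain from deviating: (143−97) today; loss: (97−41) in each of the next 4 periods.
No-deviation condition: (97−41)(δ+…+δ^4) ≥ 143−97, i.e. δ+…+δ^4 ≥ 23/28.
At δ = 3/5: δ+…+δ^4 = 1.3056 ≥ 0.8214.
So cooperation is sustainable.

No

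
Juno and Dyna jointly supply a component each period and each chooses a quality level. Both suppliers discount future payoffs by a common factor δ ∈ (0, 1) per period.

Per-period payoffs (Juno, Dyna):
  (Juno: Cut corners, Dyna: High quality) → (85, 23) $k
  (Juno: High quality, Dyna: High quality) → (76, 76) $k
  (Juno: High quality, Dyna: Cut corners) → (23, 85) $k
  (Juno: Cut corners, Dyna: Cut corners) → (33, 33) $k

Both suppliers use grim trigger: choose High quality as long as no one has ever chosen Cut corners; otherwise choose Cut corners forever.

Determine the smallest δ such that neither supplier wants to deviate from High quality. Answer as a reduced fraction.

9/52

Cooperation forever yields 76 each period: 76/(1−δ).
Deviating yields 85 once, then 33 forever: 85 + 33δ/(1−δ).
No profitable deviation requires 76/(1−δ) ≥ 85 + 33δ/(1−δ).
Multiplying by (1−δ): 76 ≥ 85(1−δ) + 33δ = 85 − 52δ.
So 52δ ≥ 9, i.e. δ ≥ 9/52.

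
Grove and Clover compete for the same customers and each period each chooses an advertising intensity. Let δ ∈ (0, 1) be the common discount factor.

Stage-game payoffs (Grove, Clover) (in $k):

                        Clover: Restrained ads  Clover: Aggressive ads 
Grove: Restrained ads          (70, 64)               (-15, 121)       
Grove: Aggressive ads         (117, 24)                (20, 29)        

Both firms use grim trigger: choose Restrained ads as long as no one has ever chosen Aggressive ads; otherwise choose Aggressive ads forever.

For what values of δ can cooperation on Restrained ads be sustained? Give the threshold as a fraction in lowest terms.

For Grove: deviation gain 117−70 = 47, per-period punishment loss 70−20 = 50. IC gives δ ≥ 47/97.
For Clover: gain 57, loss 35 per period, so δ ≥ 57/92.
The tighter constraint is Clover's, so cooperation needs δ ≥ 57/92.

57/92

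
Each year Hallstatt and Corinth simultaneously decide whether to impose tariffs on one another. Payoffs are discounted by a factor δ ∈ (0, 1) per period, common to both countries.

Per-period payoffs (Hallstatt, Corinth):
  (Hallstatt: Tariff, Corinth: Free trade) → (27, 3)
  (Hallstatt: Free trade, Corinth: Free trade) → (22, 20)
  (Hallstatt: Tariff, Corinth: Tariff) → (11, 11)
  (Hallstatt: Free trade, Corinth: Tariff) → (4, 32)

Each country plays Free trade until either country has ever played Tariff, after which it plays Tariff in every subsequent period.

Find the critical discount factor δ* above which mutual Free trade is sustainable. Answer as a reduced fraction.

Hallstatt's threshold: (27−22)/(27−11) = 5/16.
Corinth's threshold: (32−20)/(32−11) = 4/7.
5/16 < 4/7, so Corinth binds and δ* = 4/7.

4/7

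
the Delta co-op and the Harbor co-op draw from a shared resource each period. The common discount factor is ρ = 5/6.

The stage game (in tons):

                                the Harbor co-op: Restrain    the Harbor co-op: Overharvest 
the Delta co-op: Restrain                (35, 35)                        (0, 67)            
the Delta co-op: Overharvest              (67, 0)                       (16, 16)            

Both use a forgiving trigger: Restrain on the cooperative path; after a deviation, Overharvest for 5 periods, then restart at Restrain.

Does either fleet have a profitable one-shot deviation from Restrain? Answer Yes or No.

No

A one-shot deviation gives 67 now, then 16 for 5 periods, then back to 35.
Gain from deviating: (67−35) today; loss: (35−16) in each of the next 5 periods.
No-deviation condition: (35−16)(ρ+…+ρ^5) ≥ 67−35, i.e. ρ+…+ρ^5 ≥ 32/19.
At ρ = 5/6: ρ+…+ρ^5 = 2.9906 ≥ 1.6842.
So cooperation is sustainable.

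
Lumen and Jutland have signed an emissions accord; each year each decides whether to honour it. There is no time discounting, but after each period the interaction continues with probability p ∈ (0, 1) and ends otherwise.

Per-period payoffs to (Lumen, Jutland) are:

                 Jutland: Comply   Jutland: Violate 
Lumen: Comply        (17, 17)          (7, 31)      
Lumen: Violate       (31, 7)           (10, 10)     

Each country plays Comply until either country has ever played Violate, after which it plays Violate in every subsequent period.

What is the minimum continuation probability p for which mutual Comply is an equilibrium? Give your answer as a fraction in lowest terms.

2/3

Expected cooperation value is 17 + p·17 + p²·17 + … = 17/(1−p); deviation gives 31 + p·10/(1−p).
17 ≥ 31(1−p) + 10p ⇒ 21p ≥ 14 ⇒ p ≥ 14/21 = 2/3.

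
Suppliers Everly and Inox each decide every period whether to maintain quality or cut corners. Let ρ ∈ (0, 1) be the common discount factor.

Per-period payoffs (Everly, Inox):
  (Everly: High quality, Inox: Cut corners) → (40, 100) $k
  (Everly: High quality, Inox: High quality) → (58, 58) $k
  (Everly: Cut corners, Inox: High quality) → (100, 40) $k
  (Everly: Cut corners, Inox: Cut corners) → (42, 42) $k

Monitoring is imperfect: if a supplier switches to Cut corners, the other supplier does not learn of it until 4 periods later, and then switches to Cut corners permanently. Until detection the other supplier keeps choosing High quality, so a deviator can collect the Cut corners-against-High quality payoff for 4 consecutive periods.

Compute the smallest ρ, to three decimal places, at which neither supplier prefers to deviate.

A deviator earns 100 for 4 periods, then 42 forever; cooperating earns 58 forever. Multiplying the IC by (1−ρ):
58 ≥ 100(1−ρ^4) + 42ρ^4, so 58·ρ^4 ≥ 42 and ρ^4 ≥ 21/29.
ρ ≥ (21/29)^(1/4) ≈ 0.922.

0.922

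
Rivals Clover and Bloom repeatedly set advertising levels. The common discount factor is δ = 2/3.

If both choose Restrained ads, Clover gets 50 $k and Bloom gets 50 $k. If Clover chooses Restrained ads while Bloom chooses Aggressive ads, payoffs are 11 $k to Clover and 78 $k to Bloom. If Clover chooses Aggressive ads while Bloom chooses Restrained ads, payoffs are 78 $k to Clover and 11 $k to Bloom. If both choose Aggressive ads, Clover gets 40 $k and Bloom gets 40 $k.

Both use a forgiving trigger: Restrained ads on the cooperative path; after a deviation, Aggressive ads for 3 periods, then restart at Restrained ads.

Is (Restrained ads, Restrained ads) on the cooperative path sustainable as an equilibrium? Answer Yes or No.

No

IC: δ+…+δ^3 ≥ (78−50)/(50−40) = 14/5.
At δ = 2/3: partial sum = 1.4074 < 2.8000. Cooperation not sustainable.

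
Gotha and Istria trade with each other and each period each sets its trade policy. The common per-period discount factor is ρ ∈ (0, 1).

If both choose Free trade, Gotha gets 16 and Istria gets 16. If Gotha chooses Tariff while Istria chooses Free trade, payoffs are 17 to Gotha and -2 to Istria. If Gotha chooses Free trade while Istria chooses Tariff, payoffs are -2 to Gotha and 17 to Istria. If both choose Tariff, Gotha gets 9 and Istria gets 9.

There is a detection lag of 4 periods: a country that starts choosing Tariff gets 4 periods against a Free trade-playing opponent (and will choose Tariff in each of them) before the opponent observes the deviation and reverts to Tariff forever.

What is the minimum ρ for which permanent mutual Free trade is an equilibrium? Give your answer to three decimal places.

Deviating for the 4 undetected periods gains 17−16 = 1 per period over cooperation, then loses 16−9 = 7 per period forever once punishment starts.
Gain: 1(1 + ρ + … + ρ^3); loss: 7·ρ^4/(1−ρ).
No profitable deviation ⇔ 1(1−ρ^4) ≤ 7·ρ^4, i.e. ρ^4 ≥ 1/(1+7) = 1/8.
Hence ρ ≥ (1/8)^(1/4) ≈ 0.595.

0.595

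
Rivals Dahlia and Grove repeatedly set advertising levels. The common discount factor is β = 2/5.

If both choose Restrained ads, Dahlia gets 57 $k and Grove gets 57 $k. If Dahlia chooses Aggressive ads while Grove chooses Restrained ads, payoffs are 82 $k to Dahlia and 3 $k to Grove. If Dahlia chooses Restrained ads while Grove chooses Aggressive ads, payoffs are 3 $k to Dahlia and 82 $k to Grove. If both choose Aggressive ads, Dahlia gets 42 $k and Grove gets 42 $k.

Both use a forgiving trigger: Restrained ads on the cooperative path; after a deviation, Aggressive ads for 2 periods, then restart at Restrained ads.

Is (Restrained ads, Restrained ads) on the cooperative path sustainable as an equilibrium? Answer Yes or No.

A one-shot deviation gives 82 now, then 42 for 2 periods, then back to 57.
Gain from deviating: (82−57) today; loss: (57−42) in each of the next 2 periods.
No-deviation condition: (57−42)(β+…+β^2) ≥ 82−57, i.e. β+…+β^2 ≥ 5/3.
At β = 2/5: β+…+β^2 = 0.5600 < 1.6667.
So cooperation is not sustainable.

No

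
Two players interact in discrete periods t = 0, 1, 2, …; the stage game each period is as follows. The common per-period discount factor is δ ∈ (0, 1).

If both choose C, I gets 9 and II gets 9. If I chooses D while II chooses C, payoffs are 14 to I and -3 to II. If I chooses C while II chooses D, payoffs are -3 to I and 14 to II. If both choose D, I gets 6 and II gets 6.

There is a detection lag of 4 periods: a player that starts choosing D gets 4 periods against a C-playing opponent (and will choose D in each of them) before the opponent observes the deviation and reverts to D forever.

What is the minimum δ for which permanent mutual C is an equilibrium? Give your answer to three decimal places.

0.889

Deviating for the 4 undetected periods gains 14−9 = 5 per period over cooperation, then loses 9−6 = 3 per period forever once punishment starts.
Gain: 5(1 + δ + … + δ^3); loss: 3·δ^4/(1−δ).
No profitable deviation ⇔ 5(1−δ^4) ≤ 3·δ^4, i.e. δ^4 ≥ 5/(5+3) = 5/8.
Hence δ ≥ (5/8)^(1/4) ≈ 0.889.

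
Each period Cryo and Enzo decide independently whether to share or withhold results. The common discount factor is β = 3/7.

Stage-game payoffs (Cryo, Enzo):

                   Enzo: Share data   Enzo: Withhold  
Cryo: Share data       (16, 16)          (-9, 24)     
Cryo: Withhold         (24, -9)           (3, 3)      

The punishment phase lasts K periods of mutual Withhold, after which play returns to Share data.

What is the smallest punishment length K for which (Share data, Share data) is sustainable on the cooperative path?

3

IC: β(1−β^K)/(1−β) ≥ (24−16)/(16−3) = 8/13.
With β = 3/7: need 1 − β^K ≥ 8/13·(1−3/7)/(3/7), i.e. β^K ≤ 0.1795.
Since (3/7)^2 = 0.1837 and (3/7)^3 = 0.0787, the smallest such K is 3.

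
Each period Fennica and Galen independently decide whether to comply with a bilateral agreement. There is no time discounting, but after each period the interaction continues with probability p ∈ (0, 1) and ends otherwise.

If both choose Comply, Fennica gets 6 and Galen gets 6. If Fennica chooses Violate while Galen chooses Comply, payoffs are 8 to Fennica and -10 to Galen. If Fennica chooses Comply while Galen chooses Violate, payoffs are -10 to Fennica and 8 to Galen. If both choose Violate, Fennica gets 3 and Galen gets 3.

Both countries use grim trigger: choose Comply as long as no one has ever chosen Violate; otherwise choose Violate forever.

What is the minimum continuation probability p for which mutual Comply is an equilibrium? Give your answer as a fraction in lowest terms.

With no time discounting, the continuation probability p plays the role of the discount factor.
Grim-trigger IC: 6/(1−p) ≥ 8 + 3p/(1−p) ⇒ p ≥ (8−6)/(8−3) = 2/5.

2/5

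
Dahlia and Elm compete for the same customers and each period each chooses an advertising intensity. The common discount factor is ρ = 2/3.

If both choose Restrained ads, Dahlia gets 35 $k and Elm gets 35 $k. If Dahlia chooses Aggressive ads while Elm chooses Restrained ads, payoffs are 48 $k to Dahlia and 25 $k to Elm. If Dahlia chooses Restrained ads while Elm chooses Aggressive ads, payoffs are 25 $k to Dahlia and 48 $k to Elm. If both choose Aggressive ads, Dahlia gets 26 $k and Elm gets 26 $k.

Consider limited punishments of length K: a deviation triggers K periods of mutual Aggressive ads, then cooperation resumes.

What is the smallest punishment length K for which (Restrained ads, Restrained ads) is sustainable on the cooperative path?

IC: ρ(1−ρ^K)/(1−ρ) ≥ (48−35)/(35−26) = 13/9.
With ρ = 2/3: need 1 − ρ^K ≥ 13/9·(1−2/3)/(2/3), i.e. ρ^K ≤ 0.2778.
Since (2/3)^3 = 0.2963 and (2/3)^4 = 0.1975, the smallest such K is 4.

4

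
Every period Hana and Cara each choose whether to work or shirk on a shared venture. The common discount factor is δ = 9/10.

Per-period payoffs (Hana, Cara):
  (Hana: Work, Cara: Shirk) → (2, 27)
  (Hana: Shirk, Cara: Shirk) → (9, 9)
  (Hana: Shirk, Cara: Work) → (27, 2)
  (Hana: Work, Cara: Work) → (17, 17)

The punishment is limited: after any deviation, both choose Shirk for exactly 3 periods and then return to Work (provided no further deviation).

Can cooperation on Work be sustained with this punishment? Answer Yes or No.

IC: δ+…+δ^3 ≥ (27−17)/(17−9) = 5/4.
At δ = 9/10: partial sum = 2.4390 ≥ 1.2500. Cooperation sustainable.

Yes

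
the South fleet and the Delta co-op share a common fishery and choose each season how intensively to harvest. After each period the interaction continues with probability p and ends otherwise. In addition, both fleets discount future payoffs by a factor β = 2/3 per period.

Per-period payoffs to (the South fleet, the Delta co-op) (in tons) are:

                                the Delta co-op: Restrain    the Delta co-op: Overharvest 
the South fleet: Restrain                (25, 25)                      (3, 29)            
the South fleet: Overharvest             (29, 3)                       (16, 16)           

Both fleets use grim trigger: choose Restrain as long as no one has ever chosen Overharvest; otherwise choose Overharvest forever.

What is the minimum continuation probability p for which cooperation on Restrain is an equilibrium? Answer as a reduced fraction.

6/13

With continuation probability p and discount β, the effective per-period discount factor is βp.
Grim-trigger IC: βp ≥ (29−25)/(29−16) = 4/13.
So p ≥ (4/13)/(2/3) = 6/13.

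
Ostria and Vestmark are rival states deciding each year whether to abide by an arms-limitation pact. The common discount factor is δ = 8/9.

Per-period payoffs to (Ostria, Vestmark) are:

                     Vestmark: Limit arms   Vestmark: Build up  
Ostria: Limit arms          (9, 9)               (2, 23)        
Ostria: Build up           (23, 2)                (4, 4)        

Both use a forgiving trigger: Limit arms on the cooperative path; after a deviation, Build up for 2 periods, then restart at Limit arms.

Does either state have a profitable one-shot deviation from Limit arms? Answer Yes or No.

Yes

A one-shot deviation gives 23 now, then 4 for 2 periods, then back to 9.
Gain from deviating: (23−9) today; loss: (9−4) in each of the next 2 periods.
No-deviation condition: (9−4)(δ+…+δ^2) ≥ 23−9, i.e. δ+…+δ^2 ≥ 14/5.
At δ = 8/9: δ+…+δ^2 = 1.6790 < 2.8000.
So cooperation is not sustainable.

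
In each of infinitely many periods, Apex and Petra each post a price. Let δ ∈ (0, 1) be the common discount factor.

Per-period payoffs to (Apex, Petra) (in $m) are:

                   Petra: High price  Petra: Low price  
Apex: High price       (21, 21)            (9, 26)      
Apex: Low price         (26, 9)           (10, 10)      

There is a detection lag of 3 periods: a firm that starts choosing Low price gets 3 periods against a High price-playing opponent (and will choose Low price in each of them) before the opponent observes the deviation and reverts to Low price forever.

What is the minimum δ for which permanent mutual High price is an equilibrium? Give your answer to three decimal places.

Deviating for the 3 undetected periods gains 26−21 = 5 per period over cooperation, then loses 21−10 = 11 per period forever once punishment starts.
Gain: 5(1 + δ + … + δ^2); loss: 11·δ^3/(1−δ).
No profitable deviation ⇔ 5(1−δ^3) ≤ 11·δ^3, i.e. δ^3 ≥ 5/(5+11) = 5/16.
Hence δ ≥ (5/16)^(1/3) ≈ 0.679.

0.679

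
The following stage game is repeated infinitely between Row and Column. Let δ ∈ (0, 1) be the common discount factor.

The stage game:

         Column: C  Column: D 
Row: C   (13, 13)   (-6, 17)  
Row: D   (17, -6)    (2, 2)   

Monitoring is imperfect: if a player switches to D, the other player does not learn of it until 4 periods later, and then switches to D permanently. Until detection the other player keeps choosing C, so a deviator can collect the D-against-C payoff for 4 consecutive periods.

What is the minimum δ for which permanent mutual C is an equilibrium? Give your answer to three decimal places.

0.719

A deviator earns 17 for 4 periods, then 2 forever; cooperating earns 13 forever. Multiplying the IC by (1−δ):
13 ≥ 17(1−δ^4) + 2δ^4, so 15·δ^4 ≥ 4 and δ^4 ≥ 4/15.
δ ≥ (4/15)^(1/4) ≈ 0.719.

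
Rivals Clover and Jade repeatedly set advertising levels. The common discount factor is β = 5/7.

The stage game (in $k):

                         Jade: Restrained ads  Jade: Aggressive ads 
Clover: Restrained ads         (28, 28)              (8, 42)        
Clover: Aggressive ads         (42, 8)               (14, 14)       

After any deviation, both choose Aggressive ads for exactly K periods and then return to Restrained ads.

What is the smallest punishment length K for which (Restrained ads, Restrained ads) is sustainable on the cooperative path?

2

Need Σ_{k=1}^{K} β^k ≥ (42−28)/(28−14) = 1.0000 at β = 5/7.
At K = 1 the sum is 0.7143 < 1.0000; at K = 2 it is 1.2245 ≥ 1.0000.
So the minimum punishment length is K = 2.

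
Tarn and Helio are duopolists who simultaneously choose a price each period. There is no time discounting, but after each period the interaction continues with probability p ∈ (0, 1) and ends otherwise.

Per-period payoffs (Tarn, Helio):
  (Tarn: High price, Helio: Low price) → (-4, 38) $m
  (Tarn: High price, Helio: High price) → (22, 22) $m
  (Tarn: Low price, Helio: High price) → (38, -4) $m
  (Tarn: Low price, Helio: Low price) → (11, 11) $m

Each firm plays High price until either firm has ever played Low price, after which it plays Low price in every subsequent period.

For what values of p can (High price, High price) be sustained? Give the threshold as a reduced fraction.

16/27

Expected cooperation value is 22 + p·22 + p²·22 + … = 22/(1−p); deviation gives 38 + p·11/(1−p).
22 ≥ 38(1−p) + 11p ⇒ 27p ≥ 16 ⇒ p ≥ 16/27.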